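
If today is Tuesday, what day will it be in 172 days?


Saturday

Start: Tuesday (index 1)
(1 + 172) mod 7
= 173 mod 7
= 5
Index 5 → Saturday


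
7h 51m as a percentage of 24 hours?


Total minutes: 7×60 + 51 = 471
Day = 24×60 = 1440 minutes
Fraction = 471/1440 ≈ 0.3271
As a percentage: 471/1440 × 100 ≈ 32.71%

0.3271 (32.71%)


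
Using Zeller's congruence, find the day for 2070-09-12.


Friday

Zeller's congruence:
q=12, m=9, k=70, j=20
h = (12 + ⌊13×10/5⌋ + 70 + ⌊70/4⌋ + ⌊20/4⌋ - 2×20) mod 7
= (12 + 26 + 70 + 17 + 5 - 40) mod 7
= 90 mod 7 = 6
h=6 → Friday


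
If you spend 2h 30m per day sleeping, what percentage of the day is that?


10.4%

Time: 150 minutes
Day: 1440 minutes
Percentage = (150/1440) × 100 ≈ 10.4%


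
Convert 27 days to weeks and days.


Weeks: 27 ÷ 7 = 3 remainder 6

3 weeks 6 days


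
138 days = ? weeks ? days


19 weeks 5 days

Weeks: 138 ÷ 7 = 19 remainder 5


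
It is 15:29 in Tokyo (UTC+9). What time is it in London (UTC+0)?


06:29

Time difference = UTC+0 - UTC+9 = -9 hours
New hour = (15 -9) mod 24
= 6 mod 24 = 6
Minutes unchanged → 06:29


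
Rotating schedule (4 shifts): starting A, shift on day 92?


Shift D

Shifts: A, B, C, D
Start: A (index 0)
Day 92: (0 + 92 - 1) mod 4
= 91 mod 4
= 3
Index 3 → shift D


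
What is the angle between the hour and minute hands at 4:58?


161.0°

Hour hand = 4×30 + 58×0.5 = 149.0°
Minute hand = 58×6 = 348°
Difference = |149.0 - 348| = 199.0°
Since > 180°: 360 - 199.0 = 161.0°


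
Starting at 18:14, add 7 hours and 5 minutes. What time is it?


01:19 (next day)

Start: 1094 minutes from midnight
Add: 425 minutes
Total: 1519 minutes
Hours: 1519 ÷ 60 = 25 remainder 19
25 ≥ 24 → 25 - 24 = 1 (next day)


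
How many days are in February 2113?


28 days

Month: February (month 2)
February: 28 or 29 (leap year)
2113 leap year? No


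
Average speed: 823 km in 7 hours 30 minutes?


109.7 km/h

Distance: 823 km
Time: 7h 30m = 450 min = 450/60 = 15/2 hours
Speed = 823 ÷ (15/2) = 823 × 2 / 15 = 1646/15 ≈ 109.7 km/h


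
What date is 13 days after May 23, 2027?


Start: May 23, 2027
Add 13 days
May 23 → June 1: 31 - 23 + 1 = 9 days (13 - 9 = 4 left)
June 1 + 4 = June 5, 2027

June 5, 2027


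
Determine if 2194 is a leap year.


No

Rules: divisible by 4 AND (not by 100 OR by 400)
2194 ÷ 4 = 548 remainder 2 → not divisible by 4
Not divisible by 4 → not a leap year


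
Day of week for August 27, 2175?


Zeller's congruence:
q=27, m=8, k=75, j=21
h = (27 + ⌊13×9/5⌋ + 75 + ⌊75/4⌋ + ⌊21/4⌋ - 2×21) mod 7
= (27 + 23 + 75 + 18 + 5 - 42) mod 7
= 106 mod 7 = 1
h=1 → Sunday

Sunday


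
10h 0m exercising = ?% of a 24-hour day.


41.7%

Time: 600 minutes
Day: 1440 minutes
Percentage = (600/1440) × 100 ≈ 41.7%


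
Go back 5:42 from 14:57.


09:15

Start: 897 minutes from midnight
Subtract: 342 minutes
Remaining: 897 - 342 = 555
Hours: 9, Minutes: 15


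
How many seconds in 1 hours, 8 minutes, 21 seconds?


4101 seconds

Hours: 1 × 3600 = 3600
Minutes: 8 × 60 = 480
Seconds: 21
Total = 3600 + 480 + 21 = 4101


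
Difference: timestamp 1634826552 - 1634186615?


639937 seconds (177.8 hours / 7.41 days)

Difference = 1634826552 - 1634186615 = 639937 seconds
In hours: 639937 / 3600 ≈ 177.8
In days: 639937 / 86400 ≈ 7.41


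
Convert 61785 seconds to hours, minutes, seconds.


17h 9m 45s

Hours: 61785 ÷ 3600 = 17 remainder 585
Minutes: 585 ÷ 60 = 9 remainder 45
Seconds: 45


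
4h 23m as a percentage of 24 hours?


0.1826 (18.26%)

Total minutes: 4×60 + 23 = 263
Day = 24×60 = 1440 minutes
Fraction = 263/1440 ≈ 0.1826
As a percentage: 263/1440 × 100 ≈ 18.26%


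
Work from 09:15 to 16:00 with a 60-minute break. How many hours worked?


5h 45m (345 minutes)

Total time = (16×60+0) - (9×60+15)
= 960 - 555 = 405 min
Minus break: 405 - 60 = 345 min
= 5h 45m


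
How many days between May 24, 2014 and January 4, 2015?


From May 24, 2014 to January 4, 2015
Rest of May 2014: 31 - 24 = 7
Full months: June 30, July 31, August 31, September 30, October 31, November 30, December 31
Days into January 2015: 4
Total = 7 + 30 + 31 + 31 + 30 + 31 + 30 + 31 + 4 = 225 days

225 days


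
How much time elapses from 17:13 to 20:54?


3h 41m

End time in minutes: 20×60 + 54 = 1254
Start time in minutes: 17×60 + 13 = 1033
Difference = 1254 - 1033 = 221 minutes
= 3 hours 41 minutes


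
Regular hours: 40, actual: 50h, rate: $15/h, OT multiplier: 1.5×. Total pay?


$825.00

Regular: 40h × $15 = $600.00
Overtime: 50 - 40 = 10h
OT pay: 10h × $15 × 1.5 = $225.00
Total = $600.00 + $225.00 = $825.00


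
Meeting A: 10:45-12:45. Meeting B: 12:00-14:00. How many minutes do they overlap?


Meeting A: 645-765 (in minutes from midnight)
Meeting B: 720-840
Overlap start = max(645, 720) = 720
Overlap end = min(765, 840) = 765
Overlap = max(0, 765 - 720) = 45 min

45 minutes


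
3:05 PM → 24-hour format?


Input: 3:05 PM
PM: 3 + 12 = 15

15:05


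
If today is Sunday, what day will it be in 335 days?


Saturday

Start: Sunday (index 6)
(6 + 335) mod 7
= 341 mod 7
= 5
Index 5 → Saturday


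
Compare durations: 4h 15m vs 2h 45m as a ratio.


17:11 (1.55)

Duration 1: 255 minutes
Duration 2: 165 minutes
Ratio = 255:165
GCD = 15
Simplified = 17:11
As a decimal: 17/11 ≈ 1.55


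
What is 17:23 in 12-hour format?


Hour: 17
17 - 12 = 5 → PM

5:23 PM


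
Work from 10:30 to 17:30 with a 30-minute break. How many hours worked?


Total time = (17×60+30) - (10×60+30)
= 1050 - 630 = 420 min
Minus break: 420 - 30 = 390 min
= 6h 30m

6h 30m (390 minutes)


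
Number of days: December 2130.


31 days

Month: December (month 12)
December has 31 days


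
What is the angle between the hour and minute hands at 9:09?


Hour hand = 9×30 + 9×0.5 = 274.5°
Minute hand = 9×6 = 54°
Difference = |274.5 - 54| = 220.5°
Since > 180°: 360 - 220.5 = 139.5°

139.5°


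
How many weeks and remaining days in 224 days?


Weeks: 224 ÷ 7 = 32 remainder 0

32 weeks 0 days


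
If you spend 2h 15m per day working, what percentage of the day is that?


Time: 135 minutes
Day: 1440 minutes
Percentage = (135/1440) × 100 ≈ 9.4%

9.4%


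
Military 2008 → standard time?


8:08 PM

Hour: 20
20 - 12 = 8 → PM


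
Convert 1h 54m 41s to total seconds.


Hours: 1 × 3600 = 3600
Minutes: 54 × 60 = 3240
Seconds: 41
Total = 3600 + 3240 + 41 = 6881

6881 seconds


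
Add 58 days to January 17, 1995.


Start: January 17, 1995
Add 58 days
January 17 → February 1: 31 - 17 + 1 = 15 days (58 - 15 = 43 left)
February 1 → March 1: 28 - 1 + 1 = 28 days (43 - 28 = 15 left)
March 1 + 15 = March 16, 1995

March 16, 1995


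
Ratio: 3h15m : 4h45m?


Duration 1: 195 minutes
Duration 2: 285 minutes
Ratio = 195:285
GCD = 15
Simplified = 13:19
As a decimal: 13/19 ≈ 0.68

13:19 (0.68)


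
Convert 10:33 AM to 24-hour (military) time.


10:33

Input: 10:33 AM
AM hour stays: 10


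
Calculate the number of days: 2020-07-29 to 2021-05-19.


294 days

From July 29, 2020 to May 19, 2021
Rest of July 2020: 31 - 29 = 2
Full months: August 31, September 30, October 31, November 30, December 31, January 31, February 2021 28, March 31, April 30
Days into May 2021: 19
Total = 2 + 31 + 30 + 31 + 30 + 31 + 31 + 28 + 31 + 30 + 19 = 294 days


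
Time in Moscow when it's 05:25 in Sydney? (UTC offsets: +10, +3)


Time difference = UTC+3 - UTC+10 = -7 hours
New hour = (5 -7) mod 24
= -2 mod 24 = 22
Minutes unchanged → 22:25; -2 < 0 → previous day

22:25 (previous day)


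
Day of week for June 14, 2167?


Sunday

Zeller's congruence:
q=14, m=6, k=67, j=21
h = (14 + ⌊13×7/5⌋ + 67 + ⌊67/4⌋ + ⌊21/4⌋ - 2×21) mod 7
= (14 + 18 + 67 + 16 + 5 - 42) mod 7
= 78 mod 7 = 1
h=1 → Sunday


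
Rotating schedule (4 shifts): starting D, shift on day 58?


Shifts: A, B, C, D
Start: D (index 3)
Day 58: (3 + 58 - 1) mod 4
= 60 mod 4
= 0
Index 0 → shift A

Shift A


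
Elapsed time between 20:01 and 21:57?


1h 56m

End time in minutes: 21×60 + 57 = 1317
Start time in minutes: 20×60 + 1 = 1201
Difference = 1317 - 1201 = 116 minutes
= 1 hours 56 minutes


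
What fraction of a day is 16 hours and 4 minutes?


Total minutes: 16×60 + 4 = 964
Day = 24×60 = 1440 minutes
Fraction = 964/1440 ≈ 0.6694
As a percentage: 964/1440 × 100 ≈ 66.94%

0.6694 (66.94%)


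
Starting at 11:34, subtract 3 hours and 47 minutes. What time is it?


Start: 694 minutes from midnight
Subtract: 227 minutes
Remaining: 694 - 227 = 467
Hours: 7, Minutes: 47

07:47


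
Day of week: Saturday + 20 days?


Start: Saturday (index 5)
(5 + 20) mod 7
= 25 mod 7
= 4
Index 4 → Friday

Friday


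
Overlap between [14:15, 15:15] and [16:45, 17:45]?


0 minutes

Meeting A: 855-915 (in minutes from midnight)
Meeting B: 1005-1065
Overlap start = max(855, 1005) = 1005
Overlap end = min(915, 1065) = 915
Overlap = max(0, 915 - 1005) = 0 min


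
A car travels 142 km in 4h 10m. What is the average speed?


34.1 km/h

Distance: 142 km
Time: 4h 10m = 250 min = 250/60 = 25/6 hours
Speed = 142 ÷ (25/6) = 142 × 6 / 25 = 852/25 ≈ 34.1 km/h


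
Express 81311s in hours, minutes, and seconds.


Hours: 81311 ÷ 3600 = 22 remainder 2111
Minutes: 2111 ÷ 60 = 35 remainder 11
Seconds: 11

22h 35m 11s


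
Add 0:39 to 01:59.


Start: 119 minutes from midnight
Add: 39 minutes
Total: 158 minutes
Hours: 158 ÷ 60 = 2 remainder 38

02:38


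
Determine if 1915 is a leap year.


Rules: divisible by 4 AND (not by 100 OR by 400)
1915 ÷ 4 = 478 remainder 3 → not divisible by 4
Not divisible by 4 → not a leap year

No


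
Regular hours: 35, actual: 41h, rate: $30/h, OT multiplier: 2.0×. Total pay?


Regular: 35h × $30 = $1050.00
Overtime: 41 - 35 = 6h
OT pay: 6h × $30 × 2.0 = $360.00
Total = $1050.00 + $360.00 = $1410.00

$1410.00


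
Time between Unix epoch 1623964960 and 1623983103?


Difference = 1623983103 - 1623964960 = 18143 seconds
In hours: 18143 / 3600 ≈ 5.0
In days: 18143 / 86400 ≈ 0.21

18143 seconds (5.0 hours / 0.21 days)


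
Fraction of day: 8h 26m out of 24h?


0.3514 (35.14%)

Total minutes: 8×60 + 26 = 506
Day = 24×60 = 1440 minutes
Fraction = 506/1440 ≈ 0.3514
As a percentage: 506/1440 × 100 ≈ 35.14%


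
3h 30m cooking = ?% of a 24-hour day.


Time: 210 minutes
Day: 1440 minutes
Percentage = (210/1440) × 100 ≈ 14.6%

14.6%


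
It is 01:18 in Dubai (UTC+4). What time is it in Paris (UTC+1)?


Time difference = UTC+1 - UTC+4 = -3 hours
New hour = (1 -3) mod 24
= -2 mod 24 = 22
Minutes unchanged → 22:18; -2 < 0 → previous day

22:18 (previous day)


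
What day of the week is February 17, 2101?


Zeller's congruence:
q=17, m=14, k=0, j=21
h = (17 + ⌊13×15/5⌋ + 0 + ⌊0/4⌋ + ⌊21/4⌋ - 2×21) mod 7
= (17 + 39 + 0 + 0 + 5 - 42) mod 7
= 19 mod 7 = 5
h=5 → Thursday

Thursday


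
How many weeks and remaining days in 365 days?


52 weeks 1 days

Weeks: 365 ÷ 7 = 52 remainder 1


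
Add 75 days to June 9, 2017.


Start: June 9, 2017
Add 75 days
June 9 → July 1: 30 - 9 + 1 = 22 days (75 - 22 = 53 left)
July 1 → August 1: 31 - 1 + 1 = 31 days (53 - 31 = 22 left)
August 1 + 22 = August 23, 2017

August 23, 2017


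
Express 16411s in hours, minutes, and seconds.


4h 33m 31s

Hours: 16411 ÷ 3600 = 4 remainder 2011
Minutes: 2011 ÷ 60 = 33 remainder 31
Seconds: 31


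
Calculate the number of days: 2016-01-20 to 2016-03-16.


From January 20, 2016 to March 16, 2016
Rest of January 2016: 31 - 20 = 11
Full months: February 2016 29
Days into March 2016: 16
Total = 11 + 29 + 16 = 56 days

56 days


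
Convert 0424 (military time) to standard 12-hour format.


4:24 AM

Hour: 4
4 < 12 → AM


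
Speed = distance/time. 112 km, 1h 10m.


96.0 km/h

Distance: 112 km
Time: 1h 10m = 70 min = 70/60 = 7/6 hours
Speed = 112 ÷ (7/6) = 112 × 6 / 7 = 672/7 = 96.0 km/h


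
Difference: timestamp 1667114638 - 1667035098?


79540 seconds (22.1 hours / 0.92 days)

Difference = 1667114638 - 1667035098 = 79540 seconds
In hours: 79540 / 3600 ≈ 22.1
In days: 79540 / 86400 ≈ 0.92


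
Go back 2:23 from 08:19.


Start: 499 minutes from midnight
Subtract: 143 minutes
Remaining: 499 - 143 = 356
Hours: 5, Minutes: 56

05:56


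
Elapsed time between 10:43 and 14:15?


End time in minutes: 14×60 + 15 = 855
Start time in minutes: 10×60 + 43 = 643
Difference = 855 - 643 = 212 minutes
= 3 hours 32 minutes

3h 32m


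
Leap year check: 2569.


No

Rules: divisible by 4 AND (not by 100 OR by 400)
2569 ÷ 4 = 642 remainder 1 → not divisible by 4
Not divisible by 4 → not a leap year


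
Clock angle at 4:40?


100.0°

Hour hand = 4×30 + 40×0.5 = 140.0°
Minute hand = 40×6 = 240°
Difference = |140.0 - 240| = 100.0°


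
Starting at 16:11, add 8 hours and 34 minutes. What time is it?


00:45 (next day)

Start: 971 minutes from midnight
Add: 514 minutes
Total: 1485 minutes
Hours: 1485 ÷ 60 = 24 remainder 45
24 ≥ 24 → 24 - 24 = 0 (next day)


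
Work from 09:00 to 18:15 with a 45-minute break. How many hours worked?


Total time = (18×60+15) - (9×60+0)
= 1095 - 540 = 555 min
Minus break: 555 - 45 = 510 min
= 8h 30m

8h 30m (510 minutes)


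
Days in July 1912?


Month: July (month 7)
July has 31 days

31 days


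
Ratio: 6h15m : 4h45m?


Duration 1: 375 minutes
Duration 2: 285 minutes
Ratio = 375:285
GCD = 15
Simplified = 25:19
As a decimal: 25/19 ≈ 1.32

25:19 (1.32)


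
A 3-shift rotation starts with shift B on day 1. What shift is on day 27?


Shifts: A, B, C
Start: B (index 1)
Day 27: (1 + 27 - 1) mod 3
= 27 mod 3
= 0
Index 0 → shift A

Shift A


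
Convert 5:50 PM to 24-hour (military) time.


17:50

Input: 5:50 PM
PM: 5 + 12 = 17


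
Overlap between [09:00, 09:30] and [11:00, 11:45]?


0 minutes

Meeting A: 540-570 (in minutes from midnight)
Meeting B: 660-705
Overlap start = max(540, 660) = 660
Overlap end = min(570, 705) = 570
Overlap = max(0, 570 - 660) = 0 min


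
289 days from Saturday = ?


Monday

Start: Saturday (index 5)
(5 + 289) mod 7
= 294 mod 7
= 0
Index 0 → Monday


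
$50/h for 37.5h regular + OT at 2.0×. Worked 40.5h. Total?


$2175.00

Regular: 37.5h × $50 = $1875.00
Overtime: 40.5 - 37.5 = 3.0h
OT pay: 3.0h × $50 × 2.0 = $300.00
Total = $1875.00 + $300.00 = $2175.00


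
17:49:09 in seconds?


64149 seconds

Hours: 17 × 3600 = 61200
Minutes: 49 × 60 = 2940
Seconds: 9
Total = 61200 + 2940 + 9 = 64149


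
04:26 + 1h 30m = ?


05:56

Start: 266 minutes from midnight
Add: 90 minutes
Total: 356 minutes
Hours: 356 ÷ 60 = 5 remainder 56


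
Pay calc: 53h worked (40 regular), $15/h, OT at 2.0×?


$990.00

Regular: 40h × $15 = $600.00
Overtime: 53 - 40 = 13h
OT pay: 13h × $15 × 2.0 = $390.00
Total = $600.00 + $390.00 = $990.00


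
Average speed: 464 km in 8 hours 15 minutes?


56.2 km/h

Distance: 464 km
Time: 8h 15m = 495 min = 495/60 = 33/4 hours
Speed = 464 ÷ (33/4) = 464 × 4 / 33 = 1856/33 ≈ 56.2 km/h


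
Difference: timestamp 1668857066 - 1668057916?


799150 seconds (222.0 hours / 9.25 days)

Difference = 1668857066 - 1668057916 = 799150 seconds
In hours: 799150 / 3600 ≈ 222.0
In days: 799150 / 86400 ≈ 9.25


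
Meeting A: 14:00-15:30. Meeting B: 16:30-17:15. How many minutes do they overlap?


Meeting A: 840-930 (in minutes from midnight)
Meeting B: 990-1035
Overlap start = max(840, 990) = 990
Overlap end = min(930, 1035) = 930
Overlap = max(0, 930 - 990) = 0 min

0 minutes


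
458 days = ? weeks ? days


Weeks: 458 ÷ 7 = 65 remainder 3

65 weeks 3 days


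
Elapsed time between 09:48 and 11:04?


1h 16m

End time in minutes: 11×60 + 4 = 664
Start time in minutes: 9×60 + 48 = 588
Difference = 664 - 588 = 76 minutes
= 1 hours 16 minutes


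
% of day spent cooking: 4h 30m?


18.8%

Time: 270 minutes
Day: 1440 minutes
Percentage = (270/1440) × 100 ≈ 18.8%


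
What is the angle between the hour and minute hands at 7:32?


34.0°

Hour hand = 7×30 + 32×0.5 = 226.0°
Minute hand = 32×6 = 192°
Difference = |226.0 - 192| = 34.0°


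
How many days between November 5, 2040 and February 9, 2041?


96 days

From November 5, 2040 to February 9, 2041
Rest of November 2040: 30 - 5 = 25
Full months: December 31, January 31
Days into February 2041: 9
Total = 25 + 31 + 31 + 9 = 96 days


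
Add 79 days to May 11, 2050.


July 29, 2050

Start: May 11, 2050
Add 79 days
May 11 → June 1: 31 - 11 + 1 = 21 days (79 - 21 = 58 left)
June 1 → July 1: 30 - 1 + 1 = 30 days (58 - 30 = 28 left)
July 1 + 28 = July 29, 2050


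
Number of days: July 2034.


Month: July (month 7)
July has 31 days

31 days


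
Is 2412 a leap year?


Yes

Rules: divisible by 4 AND (not by 100 OR by 400)
2412 ÷ 4 = 603 exactly → divisible by 4
2412 ÷ 100 = 24 remainder 12 → not divisible by 100
Divisible by 4 but not by 100 → leap year


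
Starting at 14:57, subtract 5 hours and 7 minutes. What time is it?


Start: 897 minutes from midnight
Subtract: 307 minutes
Remaining: 897 - 307 = 590
Hours: 9, Minutes: 50

09:50


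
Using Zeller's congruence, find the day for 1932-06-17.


Friday

Zeller's congruence:
q=17, m=6, k=32, j=19
h = (17 + ⌊13×7/5⌋ + 32 + ⌊32/4⌋ + ⌊19/4⌋ - 2×19) mod 7
= (17 + 18 + 32 + 8 + 4 - 38) mod 7
= 41 mod 7 = 6
h=6 → Friday


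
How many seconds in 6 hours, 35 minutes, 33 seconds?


23733 seconds

Hours: 6 × 3600 = 21600
Minutes: 35 × 60 = 2100
Seconds: 33
Total = 21600 + 2100 + 33 = 23733


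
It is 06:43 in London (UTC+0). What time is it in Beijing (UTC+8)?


14:43

Time difference = UTC+8 - UTC+0 = +8 hours
New hour = (6 + 8) mod 24
= 14 mod 24 = 14
Minutes unchanged → 14:43


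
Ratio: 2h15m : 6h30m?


9:26 (0.35)

Duration 1: 135 minutes
Duration 2: 390 minutes
Ratio = 135:390
GCD = 15
Simplified = 9:26
As a decimal: 9/26 ≈ 0.35


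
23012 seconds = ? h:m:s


6h 23m 32s

Hours: 23012 ÷ 3600 = 6 remainder 1412
Minutes: 1412 ÷ 60 = 23 remainder 32
Seconds: 32


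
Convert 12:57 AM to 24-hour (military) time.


Input: 12:57 AM
12 AM → 00 (midnight)

00:57


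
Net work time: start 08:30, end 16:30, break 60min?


Total time = (16×60+30) - (8×60+30)
= 990 - 510 = 480 min
Minus break: 480 - 60 = 420 min
= 7h 0m

7h 0m (420 minutes)


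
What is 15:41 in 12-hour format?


Hour: 15
15 - 12 = 3 → PM

3:41 PM


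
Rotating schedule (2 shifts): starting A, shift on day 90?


Shifts: A, B
Start: A (index 0)
Day 90: (0 + 90 - 1) mod 2
= 89 mod 2
= 1
Index 1 → shift B

Shift B


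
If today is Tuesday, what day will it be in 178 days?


Start: Tuesday (index 1)
(1 + 178) mod 7
= 179 mod 7
= 4
Index 4 → Friday

Friday


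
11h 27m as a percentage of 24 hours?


Total minutes: 11×60 + 27 = 687
Day = 24×60 = 1440 minutes
Fraction = 687/1440 ≈ 0.4771
As a percentage: 687/1440 × 100 ≈ 47.71%

0.4771 (47.71%)


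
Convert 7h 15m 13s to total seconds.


Hours: 7 × 3600 = 25200
Minutes: 15 × 60 = 900
Seconds: 13
Total = 25200 + 900 + 13 = 26113

26113 seconds


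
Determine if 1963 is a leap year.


No

Rules: divisible by 4 AND (not by 100 OR by 400)
1963 ÷ 4 = 490 remainder 3 → not divisible by 4
Not divisible by 4 → not a leap year


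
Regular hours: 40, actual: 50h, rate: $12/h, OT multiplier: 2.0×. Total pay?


$720.00

Regular: 40h × $12 = $480.00
Overtime: 50 - 40 = 10h
OT pay: 10h × $12 × 2.0 = $240.00
Total = $480.00 + $240.00 = $720.00


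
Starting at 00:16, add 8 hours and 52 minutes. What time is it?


Start: 16 minutes from midnight
Add: 532 minutes
Total: 548 minutes
Hours: 548 ÷ 60 = 9 remainder 8

09:08


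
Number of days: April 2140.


Month: April (month 4)
April has 30 days

30 days


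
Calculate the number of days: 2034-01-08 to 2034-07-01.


174 days

From January 8, 2034 to July 1, 2034
Rest of January 2034: 31 - 8 = 23
Full months: February 2034 28, March 31, April 30, May 31, June 30
Days into July 2034: 1
Total = 23 + 28 + 31 + 30 + 31 + 30 + 1 = 174 days


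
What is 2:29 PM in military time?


Input: 2:29 PM
PM: 2 + 12 = 14

14:29


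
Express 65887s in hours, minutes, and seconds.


18h 18m 7s

Hours: 65887 ÷ 3600 = 18 remainder 1087
Minutes: 1087 ÷ 60 = 18 remainder 7
Seconds: 7


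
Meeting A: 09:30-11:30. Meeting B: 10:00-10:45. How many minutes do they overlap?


Meeting A: 570-690 (in minutes from midnight)
Meeting B: 600-645
Overlap start = max(570, 600) = 600
Overlap end = min(690, 645) = 645
Overlap = max(0, 645 - 600) = 45 min

45 minutes


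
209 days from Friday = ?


Start: Friday (index 4)
(4 + 209) mod 7
= 213 mod 7
= 3
Index 3 → Thursday

Thursday


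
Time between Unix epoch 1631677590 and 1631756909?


Difference = 1631756909 - 1631677590 = 79319 seconds
In hours: 79319 / 3600 ≈ 22.0
In days: 79319 / 86400 ≈ 0.92

79319 seconds (22.0 hours / 0.92 days)


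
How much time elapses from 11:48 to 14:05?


End time in minutes: 14×60 + 5 = 845
Start time in minutes: 11×60 + 48 = 708
Difference = 845 - 708 = 137 minutes
= 2 hours 17 minutes

2h 17m


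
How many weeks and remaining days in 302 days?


43 weeks 1 days

Weeks: 302 ÷ 7 = 43 remainder 1


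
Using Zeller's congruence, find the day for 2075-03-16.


Zeller's congruence:
q=16, m=3, k=75, j=20
h = (16 + ⌊13×4/5⌋ + 75 + ⌊75/4⌋ + ⌊20/4⌋ - 2×20) mod 7
= (16 + 10 + 75 + 18 + 5 - 40) mod 7
= 84 mod 7 = 0
h=0 → Saturday

Saturday


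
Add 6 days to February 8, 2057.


Start: February 8, 2057
Add 6 days
February 8 + 6 = February 14, 2057

February 14, 2057


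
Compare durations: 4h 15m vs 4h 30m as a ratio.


Duration 1: 255 minutes
Duration 2: 270 minutes
Ratio = 255:270
GCD = 15
Simplified = 17:18
As a decimal: 17/18 ≈ 0.94

17:18 (0.94)


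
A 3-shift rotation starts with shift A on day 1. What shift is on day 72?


Shifts: A, B, C
Start: A (index 0)
Day 72: (0 + 72 - 1) mod 3
= 71 mod 3
= 2
Index 2 → shift C

Shift C


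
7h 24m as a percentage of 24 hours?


0.3083 (30.83%)

Total minutes: 7×60 + 24 = 444
Day = 24×60 = 1440 minutes
Fraction = 444/1440 ≈ 0.3083
As a percentage: 444/1440 × 100 ≈ 30.83%


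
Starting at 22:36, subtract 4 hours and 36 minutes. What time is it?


Start: 1356 minutes from midnight
Subtract: 276 minutes
Remaining: 1356 - 276 = 1080
Hours: 18, Minutes: 0

18:00


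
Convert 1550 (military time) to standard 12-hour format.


3:50 PM

Hour: 15
15 - 12 = 3 → PM


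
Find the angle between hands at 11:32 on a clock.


154.0°

Hour hand = 11×30 + 32×0.5 = 346.0°
Minute hand = 32×6 = 192°
Difference = |346.0 - 192| = 154.0°


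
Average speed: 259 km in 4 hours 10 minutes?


62.2 km/h

Distance: 259 km
Time: 4h 10m = 250 min = 250/60 = 25/6 hours
Speed = 259 ÷ (25/6) = 259 × 6 / 25 = 1554/25 ≈ 62.2 km/h


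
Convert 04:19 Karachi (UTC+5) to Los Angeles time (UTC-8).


Time difference = UTC-8 - UTC+5 = -13 hours
New hour = (4 -13) mod 24
= -9 mod 24 = 15
Minutes unchanged → 15:19; -9 < 0 → previous day

15:19 (previous day)


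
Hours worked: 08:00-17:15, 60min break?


Total time = (17×60+15) - (8×60+0)
= 1035 - 480 = 555 min
Minus break: 555 - 60 = 495 min
= 8h 15m

8h 15m (495 minutes)


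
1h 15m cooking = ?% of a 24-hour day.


Time: 75 minutes
Day: 1440 minutes
Percentage = (75/1440) × 100 ≈ 5.2%

5.2%


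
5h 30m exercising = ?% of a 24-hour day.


22.9%

Time: 330 minutes
Day: 1440 minutes
Percentage = (330/1440) × 100 ≈ 22.9%


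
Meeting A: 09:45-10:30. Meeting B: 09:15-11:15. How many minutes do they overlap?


45 minutes

Meeting A: 585-630 (in minutes from midnight)
Meeting B: 555-675
Overlap start = max(585, 555) = 585
Overlap end = min(630, 675) = 630
Overlap = max(0, 630 - 585) = 45 min


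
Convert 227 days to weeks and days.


Weeks: 227 ÷ 7 = 32 remainder 3

32 weeks 3 days


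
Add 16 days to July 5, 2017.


Start: July 5, 2017
Add 16 days
July 5 + 16 = July 21, 2017

July 21, 2017


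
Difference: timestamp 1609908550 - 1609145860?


Difference = 1609908550 - 1609145860 = 762690 seconds
In hours: 762690 / 3600 ≈ 211.9
In days: 762690 / 86400 ≈ 8.83

762690 seconds (211.9 hours / 8.83 days)


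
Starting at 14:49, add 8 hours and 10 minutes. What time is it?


22:59

Start: 889 minutes from midnight
Add: 490 minutes
Total: 1379 minutes
Hours: 1379 ÷ 60 = 22 remainder 59


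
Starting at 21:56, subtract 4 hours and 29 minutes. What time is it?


Start: 1316 minutes from midnight
Subtract: 269 minutes
Remaining: 1316 - 269 = 1047
Hours: 17, Minutes: 27

17:27


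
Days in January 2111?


31 days

Month: January (month 1)
January has 31 days


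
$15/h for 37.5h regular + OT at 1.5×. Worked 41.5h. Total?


$652.50

Regular: 37.5h × $15 = $562.50
Overtime: 41.5 - 37.5 = 4.0h
OT pay: 4.0h × $15 × 1.5 = $90.00
Total = $562.50 + $90.00 = $652.50


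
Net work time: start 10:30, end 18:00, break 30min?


Total time = (18×60+0) - (10×60+30)
= 1080 - 630 = 450 min
Minus break: 450 - 30 = 420 min
= 7h 0m

7h 0m (420 minutes)


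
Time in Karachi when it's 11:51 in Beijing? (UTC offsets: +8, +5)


08:51

Time difference = UTC+5 - UTC+8 = -3 hours
New hour = (11 -3) mod 24
= 8 mod 24 = 8
Minutes unchanged → 08:51


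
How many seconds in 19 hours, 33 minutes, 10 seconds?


Hours: 19 × 3600 = 68400
Minutes: 33 × 60 = 1980
Seconds: 10
Total = 68400 + 1980 + 10 = 70390

70390 seconds


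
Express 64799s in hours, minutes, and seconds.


17h 59m 59s

Hours: 64799 ÷ 3600 = 17 remainder 3599
Minutes: 3599 ÷ 60 = 59 remainder 59
Seconds: 59


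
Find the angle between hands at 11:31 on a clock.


Hour hand = 11×30 + 31×0.5 = 345.5°
Minute hand = 31×6 = 186°
Difference = |345.5 - 186| = 159.5°

159.5°


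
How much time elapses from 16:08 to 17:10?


1h 2m

End time in minutes: 17×60 + 10 = 1030
Start time in minutes: 16×60 + 8 = 968
Difference = 1030 - 968 = 62 minutes
= 1 hours 2 minutes


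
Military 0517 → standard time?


Hour: 5
5 < 12 → AM

5:17 AM


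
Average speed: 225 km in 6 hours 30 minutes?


Distance: 225 km
Time: 6h 30m = 390 min = 390/60 = 13/2 hours
Speed = 225 ÷ (13/2) = 225 × 2 / 13 = 450/13 ≈ 34.6 km/h

34.6 km/h


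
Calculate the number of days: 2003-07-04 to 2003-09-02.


From July 4, 2003 to September 2, 2003
Rest of July 2003: 31 - 4 = 27
Full months: August 31
Days into September 2003: 2
Total = 27 + 31 + 2 = 60 days

60 days


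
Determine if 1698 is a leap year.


Rules: divisible by 4 AND (not by 100 OR by 400)
1698 ÷ 4 = 424 remainder 2 → not divisible by 4
Not divisible by 4 → not a leap year

No


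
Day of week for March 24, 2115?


Sunday

Zeller's congruence:
q=24, m=3, k=15, j=21
h = (24 + ⌊13×4/5⌋ + 15 + ⌊15/4⌋ + ⌊21/4⌋ - 2×21) mod 7
= (24 + 10 + 15 + 3 + 5 - 42) mod 7
= 15 mod 7 = 1
h=1 → Sunday


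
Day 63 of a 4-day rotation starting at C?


Shifts: A, B, C, D
Start: C (index 2)
Day 63: (2 + 63 - 1) mod 4
= 64 mod 4
= 0
Index 0 → shift A

Shift A


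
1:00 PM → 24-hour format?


13:00

Input: 1:00 PM
PM: 1 + 12 = 13


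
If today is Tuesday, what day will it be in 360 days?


Friday

Start: Tuesday (index 1)
(1 + 360) mod 7
= 361 mod 7
= 4
Index 4 → Friday


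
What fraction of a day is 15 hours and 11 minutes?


0.6326 (63.26%)

Total minutes: 15×60 + 11 = 911
Day = 24×60 = 1440 minutes
Fraction = 911/1440 ≈ 0.6326
As a percentage: 911/1440 × 100 ≈ 63.26%


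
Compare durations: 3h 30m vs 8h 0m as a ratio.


Duration 1: 210 minutes
Duration 2: 480 minutes
Ratio = 210:480
GCD = 30
Simplified = 7:16
As a decimal: 7/16 ≈ 0.44

7:16 (0.44)


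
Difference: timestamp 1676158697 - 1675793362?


365335 seconds (101.5 hours / 4.23 days)

Difference = 1676158697 - 1675793362 = 365335 seconds
In hours: 365335 / 3600 ≈ 101.5
In days: 365335 / 86400 ≈ 4.23


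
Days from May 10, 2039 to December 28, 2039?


232 days

From May 10, 2039 to December 28, 2039
Rest of May 2039: 31 - 10 = 21
Full months: June 30, July 31, August 31, September 30, October 31, November 30
Days into December 2039: 28
Total = 21 + 30 + 31 + 31 + 30 + 31 + 30 + 28 = 232 days


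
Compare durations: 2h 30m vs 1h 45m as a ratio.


10:7 (1.43)

Duration 1: 150 minutes
Duration 2: 105 minutes
Ratio = 150:105
GCD = 15
Simplified = 10:7
As a decimal: 10/7 ≈ 1.43


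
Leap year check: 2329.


Rules: divisible by 4 AND (not by 100 OR by 400)
2329 ÷ 4 = 582 remainder 1 → not divisible by 4
Not divisible by 4 → not a leap year

No


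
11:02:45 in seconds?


39765 seconds

Hours: 11 × 3600 = 39600
Minutes: 2 × 60 = 120
Seconds: 45
Total = 39600 + 120 + 45 = 39765


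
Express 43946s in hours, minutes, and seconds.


Hours: 43946 ÷ 3600 = 12 remainder 746
Minutes: 746 ÷ 60 = 12 remainder 26
Seconds: 26

12h 12m 26s


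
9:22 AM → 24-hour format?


09:22

Input: 9:22 AM
AM hour stays: 9


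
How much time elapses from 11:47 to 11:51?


End time in minutes: 11×60 + 51 = 711
Start time in minutes: 11×60 + 47 = 707
Difference = 711 - 707 = 4 minutes
= 0 hours 4 minutes

0h 4m


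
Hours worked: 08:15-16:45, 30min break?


8h 0m (480 minutes)

Total time = (16×60+45) - (8×60+15)
= 1005 - 495 = 510 min
Minus break: 510 - 30 = 480 min
= 8h 0m


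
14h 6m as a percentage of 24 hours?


0.5875 (58.75%)

Total minutes: 14×60 + 6 = 846
Day = 24×60 = 1440 minutes
Fraction = 846/1440 = 0.5875
As a percentage: 846/1440 × 100 = 58.75%


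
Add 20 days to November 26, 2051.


Start: November 26, 2051
Add 20 days
November 26 → December 1: 30 - 26 + 1 = 5 days (20 - 5 = 15 left)
December 1 + 15 = December 16, 2051

December 16, 2051


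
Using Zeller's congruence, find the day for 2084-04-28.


Zeller's congruence:
q=28, m=4, k=84, j=20
h = (28 + ⌊13×5/5⌋ + 84 + ⌊84/4⌋ + ⌊20/4⌋ - 2×20) mod 7
= (28 + 13 + 84 + 21 + 5 - 40) mod 7
= 111 mod 7 = 6
h=6 → Friday

Friday


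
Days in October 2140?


31 days

Month: October (month 10)
October has 31 days


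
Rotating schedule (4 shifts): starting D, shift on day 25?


Shift D

Shifts: A, B, C, D
Start: D (index 3)
Day 25: (3 + 25 - 1) mod 4
= 27 mod 4
= 3
Index 3 → shift D


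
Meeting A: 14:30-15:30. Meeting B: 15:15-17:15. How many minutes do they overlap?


Meeting A: 870-930 (in minutes from midnight)
Meeting B: 915-1035
Overlap start = max(870, 915) = 915
Overlap end = min(930, 1035) = 930
Overlap = max(0, 930 - 915) = 15 min

15 minutes


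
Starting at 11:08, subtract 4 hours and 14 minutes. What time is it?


Start: 668 minutes from midnight
Subtract: 254 minutes
Remaining: 668 - 254 = 414
Hours: 6, Minutes: 54

06:54


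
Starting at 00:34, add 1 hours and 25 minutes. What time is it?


01:59

Start: 34 minutes from midnight
Add: 85 minutes
Total: 119 minutes
Hours: 119 ÷ 60 = 1 remainder 59


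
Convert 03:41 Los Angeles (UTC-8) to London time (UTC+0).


11:41

Time difference = UTC+0 - UTC-8 = +8 hours
New hour = (3 + 8) mod 24
= 11 mod 24 = 11
Minutes unchanged → 11:41


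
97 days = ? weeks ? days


13 weeks 6 days

Weeks: 97 ÷ 7 = 13 remainder 6


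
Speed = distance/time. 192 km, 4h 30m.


42.7 km/h

Distance: 192 km
Time: 4h 30m = 270 min = 270/60 = 9/2 hours
Speed = 192 ÷ (9/2) = 192 × 2 / 9 = 384/9 ≈ 42.7 km/h


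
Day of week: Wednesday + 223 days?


Start: Wednesday (index 2)
(2 + 223) mod 7
= 225 mod 7
= 1
Index 1 → Tuesday

Tuesday


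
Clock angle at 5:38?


Hour hand = 5×30 + 38×0.5 = 169.0°
Minute hand = 38×6 = 228°
Difference = |169.0 - 228| = 59.0°

59.0°


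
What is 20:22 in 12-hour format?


8:22 PM

Hour: 20
20 - 12 = 8 → PM


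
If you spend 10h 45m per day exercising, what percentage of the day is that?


44.8%

Time: 645 minutes
Day: 1440 minutes
Percentage = (645/1440) × 100 ≈ 44.8%


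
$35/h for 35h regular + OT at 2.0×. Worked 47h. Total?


Regular: 35h × $35 = $1225.00
Overtime: 47 - 35 = 12h
OT pay: 12h × $35 × 2.0 = $840.00
Total = $1225.00 + $840.00 = $2065.00

$2065.00


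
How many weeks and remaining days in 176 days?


Weeks: 176 ÷ 7 = 25 remainder 1

25 weeks 1 days


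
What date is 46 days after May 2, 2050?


June 17, 2050

Start: May 2, 2050
Add 46 days
May 2 → June 1: 31 - 2 + 1 = 30 days (46 - 30 = 16 left)
June 1 + 16 = June 17, 2050


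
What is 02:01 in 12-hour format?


Hour: 2
2 < 12 → AM

2:01 AM


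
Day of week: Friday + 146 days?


Thursday

Start: Friday (index 4)
(4 + 146) mod 7
= 150 mod 7
= 3
Index 3 → Thursday


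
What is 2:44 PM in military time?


Input: 2:44 PM
PM: 2 + 12 = 14

14:44


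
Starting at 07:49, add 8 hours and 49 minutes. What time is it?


16:38

Start: 469 minutes from midnight
Add: 529 minutes
Total: 998 minutes
Hours: 998 ÷ 60 = 16 remainder 38


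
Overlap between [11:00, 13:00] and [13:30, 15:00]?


Meeting A: 660-780 (in minutes from midnight)
Meeting B: 810-900
Overlap start = max(660, 810) = 810
Overlap end = min(780, 900) = 780
Overlap = max(0, 780 - 810) = 0 min

0 minutes


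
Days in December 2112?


31 days

Month: December (month 12)
December has 31 days


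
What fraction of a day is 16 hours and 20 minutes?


Total minutes: 16×60 + 20 = 980
Day = 24×60 = 1440 minutes
Fraction = 980/1440 ≈ 0.6806
As a percentage: 980/1440 × 100 ≈ 68.06%

0.6806 (68.06%)


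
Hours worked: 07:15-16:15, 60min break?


Total time = (16×60+15) - (7×60+15)
= 975 - 435 = 540 min
Minus break: 540 - 60 = 480 min
= 8h 0m

8h 0m (480 minutes)


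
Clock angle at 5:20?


Hour hand = 5×30 + 20×0.5 = 160.0°
Minute hand = 20×6 = 120°
Difference = |160.0 - 120| = 40.0°

40.0°


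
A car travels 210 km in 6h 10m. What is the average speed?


Distance: 210 km
Time: 6h 10m = 370 min = 370/60 = 37/6 hours
Speed = 210 ÷ (37/6) = 210 × 6 / 37 = 1260/37 ≈ 34.1 km/h

34.1 km/h


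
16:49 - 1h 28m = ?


Start: 1009 minutes from midnight
Subtract: 88 minutes
Remaining: 1009 - 88 = 921
Hours: 15, Minutes: 21

15:21


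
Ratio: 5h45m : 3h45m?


Duration 1: 345 minutes
Duration 2: 225 minutes
Ratio = 345:225
GCD = 15
Simplified = 23:15
As a decimal: 23/15 ≈ 1.53

23:15 (1.53)


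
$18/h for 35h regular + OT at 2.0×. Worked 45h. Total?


Regular: 35h × $18 = $630.00
Overtime: 45 - 35 = 10h
OT pay: 10h × $18 × 2.0 = $360.00
Total = $630.00 + $360.00 = $990.00

$990.00


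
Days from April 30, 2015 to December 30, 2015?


244 days

From April 30, 2015 to December 30, 2015
Rest of April 2015: 30 - 30 = 0
Full months: May 31, June 30, July 31, August 31, September 30, October 31, November 30
Days into December 2015: 30
Total = 0 + 31 + 30 + 31 + 31 + 30 + 31 + 30 + 30 = 244 days


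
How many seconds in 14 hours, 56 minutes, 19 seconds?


53779 seconds

Hours: 14 × 3600 = 50400
Minutes: 56 × 60 = 3360
Seconds: 19
Total = 50400 + 3360 + 19 = 53779


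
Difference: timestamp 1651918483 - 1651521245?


397238 seconds (110.3 hours / 4.60 days)

Difference = 1651918483 - 1651521245 = 397238 seconds
In hours: 397238 / 3600 ≈ 110.3
In days: 397238 / 86400 ≈ 4.60


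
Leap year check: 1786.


No

Rules: divisible by 4 AND (not by 100 OR by 400)
1786 ÷ 4 = 446 remainder 2 → not divisible by 4
Not divisible by 4 → not a leap year


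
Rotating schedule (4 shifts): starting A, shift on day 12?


Shifts: A, B, C, D
Start: A (index 0)
Day 12: (0 + 12 - 1) mod 4
= 11 mod 4
= 3
Index 3 → shift D

Shift D


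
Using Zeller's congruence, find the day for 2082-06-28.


Zeller's congruence:
q=28, m=6, k=82, j=20
h = (28 + ⌊13×7/5⌋ + 82 + ⌊82/4⌋ + ⌊20/4⌋ - 2×20) mod 7
= (28 + 18 + 82 + 20 + 5 - 40) mod 7
= 113 mod 7 = 1
h=1 → Sunday

Sunday


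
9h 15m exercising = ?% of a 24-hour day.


38.5%

Time: 555 minutes
Day: 1440 minutes
Percentage = (555/1440) × 100 ≈ 38.5%


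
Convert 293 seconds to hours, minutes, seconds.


0h 4m 53s

Hours: 293 ÷ 3600 = 0 remainder 293
Minutes: 293 ÷ 60 = 4 remainder 53
Seconds: 53


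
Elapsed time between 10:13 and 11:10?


End time in minutes: 11×60 + 10 = 670
Start time in minutes: 10×60 + 13 = 613
Difference = 670 - 613 = 57 minutes
= 0 hours 57 minutes

0h 57m


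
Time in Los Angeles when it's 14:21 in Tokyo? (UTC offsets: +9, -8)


21:21 (previous day)

Time difference = UTC-8 - UTC+9 = -17 hours
New hour = (14 -17) mod 24
= -3 mod 24 = 21
Minutes unchanged → 21:21; -3 < 0 → previous day


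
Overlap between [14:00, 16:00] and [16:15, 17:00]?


Meeting A: 840-960 (in minutes from midnight)
Meeting B: 975-1020
Overlap start = max(840, 975) = 975
Overlap end = min(960, 1020) = 960
Overlap = max(0, 960 - 975) = 0 min

0 minutes


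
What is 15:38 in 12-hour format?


3:38 PM

Hour: 15
15 - 12 = 3 → PM


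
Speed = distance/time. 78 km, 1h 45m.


44.6 km/h

Distance: 78 km
Time: 1h 45m = 105 min = 105/60 = 7/4 hours
Speed = 78 ÷ (7/4) = 78 × 4 / 7 = 312/7 ≈ 44.6 km/h


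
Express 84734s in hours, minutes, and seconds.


23h 32m 14s

Hours: 84734 ÷ 3600 = 23 remainder 1934
Minutes: 1934 ÷ 60 = 32 remainder 14
Seconds: 14


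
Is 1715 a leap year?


No

Rules: divisible by 4 AND (not by 100 OR by 400)
1715 ÷ 4 = 428 remainder 3 → not divisible by 4
Not divisible by 4 → not a leap year


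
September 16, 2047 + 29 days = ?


Start: September 16, 2047
Add 29 days
September 16 → October 1: 30 - 16 + 1 = 15 days (29 - 15 = 14 left)
October 1 + 14 = October 15, 2047

October 15, 2047


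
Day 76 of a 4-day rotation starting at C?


Shift B

Shifts: A, B, C, D
Start: C (index 2)
Day 76: (2 + 76 - 1) mod 4
= 77 mod 4
= 1
Index 1 → shift B


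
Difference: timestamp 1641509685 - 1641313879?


195806 seconds (54.4 hours / 2.27 days)

Difference = 1641509685 - 1641313879 = 195806 seconds
In hours: 195806 / 3600 ≈ 54.4
In days: 195806 / 86400 ≈ 2.27


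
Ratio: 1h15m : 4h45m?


Duration 1: 75 minutes
Duration 2: 285 minutes
Ratio = 75:285
GCD = 15
Simplified = 5:19
As a decimal: 5/19 ≈ 0.26

5:19 (0.26)


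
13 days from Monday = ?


Start: Monday (index 0)
(0 + 13) mod 7
= 13 mod 7
= 6
Index 6 → Sunday

Sunday


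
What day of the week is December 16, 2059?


Tuesday

Zeller's congruence:
q=16, m=12, k=59, j=20
h = (16 + ⌊13×13/5⌋ + 59 + ⌊59/4⌋ + ⌊20/4⌋ - 2×20) mod 7
= (16 + 33 + 59 + 14 + 5 - 40) mod 7
= 87 mod 7 = 3
h=3 → Tuesday


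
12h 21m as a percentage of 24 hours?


0.5146 (51.46%)

Total minutes: 12×60 + 21 = 741
Day = 24×60 = 1440 minutes
Fraction = 741/1440 ≈ 0.5146
As a percentage: 741/1440 × 100 ≈ 51.46%


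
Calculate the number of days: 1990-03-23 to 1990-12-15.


267 days

From March 23, 1990 to December 15, 1990
Rest of March 1990: 31 - 23 = 8
Full months: April 30, May 31, June 30, July 31, August 31, September 30, October 31, November 30
Days into December 1990: 15
Total = 8 + 30 + 31 + 30 + 31 + 31 + 30 + 31 + 30 + 15 = 267 days
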